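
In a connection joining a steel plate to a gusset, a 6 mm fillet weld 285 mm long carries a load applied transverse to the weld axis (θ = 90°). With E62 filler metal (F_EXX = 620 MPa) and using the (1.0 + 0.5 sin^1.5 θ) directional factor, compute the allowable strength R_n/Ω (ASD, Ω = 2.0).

R_n/Ω ≈ 337 kN

t_e = 0.707 × 6 = 4.242 mm; A_we = 4.242 × 285 = 1209 mm².
Directional factor: 1.0 + 0.5 sin^1.5(90°) = 1.5.
F_nw = 0.6 × 620 × 1.5 = 558 MPa.
R_n/Ω = (558 × 1209) / 2.0 × 10⁻³ = 337.3 kN.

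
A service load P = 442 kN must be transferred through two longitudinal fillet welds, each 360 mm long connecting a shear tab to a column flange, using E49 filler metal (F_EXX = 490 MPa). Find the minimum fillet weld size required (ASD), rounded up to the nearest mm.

w = 6 mm

Total weld length L = 720 mm.
Required throat t_e = P × Ω / (0.6 F_EXX × L) = 442 × 2.0 / (0.6 × 490 × 720 × 10⁻³) = 4.176 mm.
Required leg w = t_e / 0.707 = 5.907 mm → use 6 mm.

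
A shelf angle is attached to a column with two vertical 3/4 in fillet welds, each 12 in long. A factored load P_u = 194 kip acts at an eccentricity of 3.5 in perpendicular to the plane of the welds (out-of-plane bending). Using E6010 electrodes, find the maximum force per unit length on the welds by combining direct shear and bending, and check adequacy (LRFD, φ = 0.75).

E60XX → F_EXX = 60 ksi.
L_w = 2 × 12 = 24 in; section modulus (unit throat) S = 2 × L²/6 = 48 in².
Direct shear f_v = P/L_w = 194/24 = 8.083 kip/in.
Moment M = P × e = 194 × 3.5 = 679 kip·in; bending f_b = M/S = 14.15 kip/in.
f_max = √(f_v² + f_b²) = √(8.083² + 14.15²) = 16.29 kip/in.
φr_n = 0.75 × 0.6 × 60 × (0.707 × 0.75) = 14.32 kip/in → NOT adequate.

f_max ≈ 16.3 kip/in; NOT adequate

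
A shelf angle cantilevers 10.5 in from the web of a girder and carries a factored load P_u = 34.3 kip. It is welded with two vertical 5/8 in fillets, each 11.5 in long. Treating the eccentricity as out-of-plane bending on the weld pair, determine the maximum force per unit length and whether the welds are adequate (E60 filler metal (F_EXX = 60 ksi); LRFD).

L_w = 2 × 11.5 = 23 in; section modulus (unit throat) S = 2 × L²/6 = 44.08 in².
Direct shear f_v = P/L_w = 34.3/23 = 1.491 kip/in.
Moment M = P × e = 34.3 × 10.5 = 360.15 kip·in; bending f_b = M/S = 8.17 kip/in.
f_max = √(f_v² + f_b²) = √(1.491² + 8.17²) = 8.305 kip/in.
φr_n = 0.75 × 0.6 × 60 × (0.707 × 0.625) = 11.93 kip/in → adequate.

f_max ≈ 8.3 kip/in; adequate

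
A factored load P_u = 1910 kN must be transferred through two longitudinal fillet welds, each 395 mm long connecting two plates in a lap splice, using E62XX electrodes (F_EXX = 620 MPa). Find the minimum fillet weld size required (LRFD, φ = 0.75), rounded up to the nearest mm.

Total weld length L = 790 mm.
Required throat t_e = P_u / (φ × 0.6 F_EXX × L) = 1910 / (0.75 × 0.6 × 620 × 790 × 10⁻³) = 8.666 mm.
Required leg w = t_e / 0.707 = 12.26 mm → use 13 mm.

w = 13 mm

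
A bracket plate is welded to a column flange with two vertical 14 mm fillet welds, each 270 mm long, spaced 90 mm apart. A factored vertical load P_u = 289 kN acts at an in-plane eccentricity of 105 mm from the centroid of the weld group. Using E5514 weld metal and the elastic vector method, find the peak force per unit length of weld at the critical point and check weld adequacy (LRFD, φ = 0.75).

E55XX → F_EXX = 550 MPa.
Total weld length L_w = 540 mm. Treat welds as unit-width lines.
Polar moment about centroid: J = 2[d³/12 + d(b/2)²] = 2[270³/12 + 270×45²] = 4374000 mm³.
Direct shear f_v = P/L_w = 289×10³ / 540 = 535.2 N/mm (vertical).
Torsion M = P·e = 289×10³ × 105 = 30345000 N·mm.
Critical point at (x, y) = (45, 135) from centroid. f_tx = M·y/J = 936.6 N/mm; f_ty = M·x/J = 312.2 N/mm.
Resultant f_max = √[f_tx² + (f_v + f_ty)²] = √[936.6² + (535.2 + 312.2)²] = 1263 N/mm.
Capacity per unit length: φr_n = 0.75 × 0.6 × 550 × (0.707 × 14) = 2450 N/mm.
1263 ≤ 2450 → adequate.

f_max ≈ 1260 N/mm; adequate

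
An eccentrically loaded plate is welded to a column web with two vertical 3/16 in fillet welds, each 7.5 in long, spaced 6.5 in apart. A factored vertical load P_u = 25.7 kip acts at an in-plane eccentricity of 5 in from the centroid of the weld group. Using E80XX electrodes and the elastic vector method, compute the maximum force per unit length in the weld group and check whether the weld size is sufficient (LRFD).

E80XX → F_EXX = 80 ksi.
Total weld length L_w = 15 in. Treat welds as unit-width lines.
Polar moment about centroid: J = 2[d³/12 + d(b/2)²] = 2[7.5³/12 + 7.5×3.25²] = 228.8 in³.
Direct shear f_v = P/L_w = 25.7 / 15 = 1.713 kip/in (vertical).
Torsion M = P·e = 25.7 × 5 = 128.5 kip·in.
Critical point at (x, y) = (3.25, 3.75) from centroid. f_tx = M·y/J = 2.107 kip/in; f_ty = M·x/J = 1.826 kip/in.
Resultant f_max = √[f_tx² + (f_v + f_ty)²] = √[2.107² + (1.713 + 1.826)²] = 4.119 kip/in.
Capacity per unit length: φr_n = 0.75 × 0.6 × 80 × (0.707 × 0.1875) = 4.772 kip/in.
4.119 ≤ 4.772 → adequate.

f_max ≈ 4.12 kip/in; adequate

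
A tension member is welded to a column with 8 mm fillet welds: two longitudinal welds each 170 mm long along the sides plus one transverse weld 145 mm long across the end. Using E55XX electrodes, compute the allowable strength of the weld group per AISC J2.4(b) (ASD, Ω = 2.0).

E55XX → F_EXX = 550 MPa.
t_e = 0.707 × 8 = 5.656 mm.
R_nwl = 0.6 × 550 × 5.656 × 340 × 10⁻³ = 634.6 kN (longitudinal, 2 welds).
R_nwt = 0.6 × 550 × 5.656 × 145 × 10⁻³ = 270.6 kN (transverse, base value).
(i) R_nwl + R_nwt = 905.2 kN; (ii) 0.85 R_nwl + 1.5 R_nwt = 945.4 kN.
R_n = max = 945.4 kN [governs: (ii)]; R_n/Ω = 472.7 kN.

R_n/Ω ≈ 473 kN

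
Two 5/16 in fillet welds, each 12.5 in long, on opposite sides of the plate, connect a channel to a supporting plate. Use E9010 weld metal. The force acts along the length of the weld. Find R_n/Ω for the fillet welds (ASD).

R_n/Ω ≈ 149 kip

E90XX → F_EXX = 90 ksi.
Effective throat t_e = 0.707 × 0.3125 = 0.2209 in.
Total length L = 25 in; A_we = 0.2209 × 25 = 5.523 in².
F_nw = 0.6 F_EXX = 0.6 × 90 = 54 ksi.
R_n = 54 × 5.523 = 298.3 kip; R_n/Ω = 298.3/2.0 = 149.1 kip.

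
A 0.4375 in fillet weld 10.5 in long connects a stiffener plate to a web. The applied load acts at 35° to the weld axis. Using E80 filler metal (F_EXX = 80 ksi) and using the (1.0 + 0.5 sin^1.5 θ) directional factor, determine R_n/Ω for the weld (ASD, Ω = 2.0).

R_n/Ω ≈ 94.9 kips

t_e = 0.707 × 0.4375 = 0.3093 in; A_we = 0.3093 × 10.5 = 3.248 in².
Directional factor: 1.0 + 0.5 sin^1.5(35°) = 1.217.
F_nw = 0.6 × 80 × 1.217 = 58.43 ksi.
R_n/Ω = (58.43 × 3.248) / 2.0 = 94.88 kips.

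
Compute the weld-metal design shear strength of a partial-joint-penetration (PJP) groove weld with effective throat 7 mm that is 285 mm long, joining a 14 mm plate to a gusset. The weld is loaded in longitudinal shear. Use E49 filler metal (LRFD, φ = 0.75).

φR_n ≈ 440 kN

E49XX → F_EXX = 490 MPa.
Effective throat (given) t_e = 7 mm.
A_we = 7 × 285 = 1995 mm².
F_nw = 0.6 F_EXX = 294 MPa.
φR_n = 0.75 × 294 × 1995 × 10⁻³ = 439.9 kN.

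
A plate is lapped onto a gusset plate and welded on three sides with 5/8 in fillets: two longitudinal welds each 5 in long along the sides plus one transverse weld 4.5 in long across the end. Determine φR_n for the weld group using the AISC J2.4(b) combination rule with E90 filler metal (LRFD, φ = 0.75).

φR_n ≈ 273 kips

E90XX → F_EXX = 90 ksi.
t_e = 0.707 × 0.625 = 0.4419 in.
R_nwl = 0.6 × 90 × 0.4419 × 10 = 238.6 kips (longitudinal, 2 welds).
R_nwt = 0.6 × 90 × 0.4419 × 4.5 = 107.4 kips (transverse, base value).
(i) R_nwl + R_nwt = 346 kips; (ii) 0.85 R_nwl + 1.5 R_nwt = 363.9 kips.
R_n = max = 363.9 kips [governs: (ii)]; φR_n = 272.9 kips.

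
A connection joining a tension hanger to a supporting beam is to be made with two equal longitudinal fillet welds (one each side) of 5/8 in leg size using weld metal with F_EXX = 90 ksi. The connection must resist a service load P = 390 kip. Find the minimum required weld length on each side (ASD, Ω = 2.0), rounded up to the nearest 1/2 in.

Throat t_e = 0.707 × 0.625 = 0.4419 in.
r_n/Ω = (0.6 × 90 × 0.4419) / 2.0 = 11.93 kip/in.
L_req = P / (r_n/Ω) = 390 / 11.93 = 32.69 in total.
Per side: 32.69 / 2 = 16.34 in.
Round up → use L = 16.5 in on each side.

L = 16.5 in on each side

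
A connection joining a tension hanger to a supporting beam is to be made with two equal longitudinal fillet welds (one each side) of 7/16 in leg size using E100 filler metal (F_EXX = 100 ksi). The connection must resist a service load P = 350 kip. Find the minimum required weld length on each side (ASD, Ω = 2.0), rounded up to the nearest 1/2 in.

L = 19 in on each side

Throat t_e = 0.707 × 0.4375 = 0.3093 in.
r_n/Ω = (0.6 × 100 × 0.3093) / 2.0 = 9.279 kip/in.
L_req = P / (r_n/Ω) = 350 / 9.279 = 37.72 in total.
Per side: 37.72 / 2 = 18.86 in.
Round up → use L = 19 in on each side.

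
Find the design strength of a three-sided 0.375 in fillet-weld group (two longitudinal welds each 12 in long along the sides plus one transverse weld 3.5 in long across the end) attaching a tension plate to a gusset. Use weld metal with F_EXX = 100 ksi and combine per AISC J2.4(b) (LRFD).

φR_n ≈ 328 kips

t_e = 0.707 × 0.375 = 0.2651 in.
R_nwl = 0.6 × 100 × 0.2651 × 24 = 381.8 kips (longitudinal, 2 welds).
R_nwt = 0.6 × 100 × 0.2651 × 3.5 = 55.68 kips (transverse, base value).
(i) R_nwl + R_nwt = 437.5 kips; (ii) 0.85 R_nwl + 1.5 R_nwt = 408 kips.
R_n = max = 437.5 kips [governs: (i)]; φR_n = 328.1 kips.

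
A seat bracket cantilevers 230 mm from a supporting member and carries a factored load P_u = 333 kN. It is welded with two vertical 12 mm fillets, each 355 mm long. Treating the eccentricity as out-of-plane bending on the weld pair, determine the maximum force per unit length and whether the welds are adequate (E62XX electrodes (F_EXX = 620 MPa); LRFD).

f_max ≈ 1880 N/mm; adequate

L_w = 2 × 355 = 710 mm; section modulus (unit throat) S = 2 × L²/6 = 42010 mm².
Direct shear f_v = P/L_w = 333×10³/710 = 469 N/mm.
Moment M = P × e = 333×10³ × 230 = 76590000 N·mm; bending f_b = M/S = 1823 N/mm.
f_max = √(f_v² + f_b²) = √(469² + 1823²) = 1883 N/mm.
φr_n = 0.75 × 0.6 × 620 × (0.707 × 12) = 2367 N/mm → adequate.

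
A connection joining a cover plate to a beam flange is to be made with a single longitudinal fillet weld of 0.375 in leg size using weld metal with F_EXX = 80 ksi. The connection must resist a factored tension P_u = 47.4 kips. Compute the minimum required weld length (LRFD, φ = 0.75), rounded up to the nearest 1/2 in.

Throat t_e = 0.707 × 0.375 = 0.2651 in.
φr_n = 0.75 × 0.6 × 80 × 0.2651 = 9.544 kips/in.
L_req = P_u / φr_n = 47.4 / 9.544 = 4.966 in total.
Round up → use L = 5 in.

L = 5 in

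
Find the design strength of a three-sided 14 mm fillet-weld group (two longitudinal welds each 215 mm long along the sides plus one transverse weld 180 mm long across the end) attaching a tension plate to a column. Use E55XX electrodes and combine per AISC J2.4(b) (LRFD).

E55XX → F_EXX = 550 MPa.
t_e = 0.707 × 14 = 9.898 mm.
R_nwl = 0.6 × 550 × 9.898 × 430 × 10⁻³ = 1405 kN (longitudinal, 2 welds).
R_nwt = 0.6 × 550 × 9.898 × 180 × 10⁻³ = 587.9 kN (transverse, base value).
(i) R_nwl + R_nwt = 1992 kN; (ii) 0.85 R_nwl + 1.5 R_nwt = 2076 kN.
R_n = max = 2076 kN [governs: (ii)]; φR_n = 1557 kN.

φR_n ≈ 1560 kN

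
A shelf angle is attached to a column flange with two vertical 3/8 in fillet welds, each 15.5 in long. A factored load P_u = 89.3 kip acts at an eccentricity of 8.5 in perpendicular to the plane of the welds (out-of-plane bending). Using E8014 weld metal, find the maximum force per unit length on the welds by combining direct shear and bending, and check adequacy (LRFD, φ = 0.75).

f_max ≈ 9.91 kip/in; NOT adequate

E80XX → F_EXX = 80 ksi.
L_w = 2 × 15.5 = 31 in; section modulus (unit throat) S = 2 × L²/6 = 80.08 in².
Direct shear f_v = P/L_w = 89.3/31 = 2.881 kip/in.
Moment M = P × e = 89.3 × 8.5 = 759.05 kip·in; bending f_b = M/S = 9.478 kip/in.
f_max = √(f_v² + f_b²) = √(2.881² + 9.478²) = 9.906 kip/in.
φr_n = 0.75 × 0.6 × 80 × (0.707 × 0.375) = 9.544 kip/in → NOT adequate.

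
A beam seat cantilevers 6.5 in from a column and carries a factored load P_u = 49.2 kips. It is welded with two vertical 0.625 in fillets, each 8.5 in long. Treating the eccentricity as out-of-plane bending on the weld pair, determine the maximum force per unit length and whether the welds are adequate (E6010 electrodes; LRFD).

f_max ≈ 13.6 kip/in; NOT adequate

E60XX → F_EXX = 60 ksi.
L_w = 2 × 8.5 = 17 in; section modulus (unit throat) S = 2 × L²/6 = 24.08 in².
Direct shear f_v = P/L_w = 49.2/17 = 2.894 kip/in.
Moment M = P × e = 49.2 × 6.5 = 319.8 kip·in; bending f_b = M/S = 13.28 kip/in.
f_max = √(f_v² + f_b²) = √(2.894² + 13.28²) = 13.59 kip/in.
φr_n = 0.75 × 0.6 × 60 × (0.707 × 0.625) = 11.93 kip/in → NOT adequate.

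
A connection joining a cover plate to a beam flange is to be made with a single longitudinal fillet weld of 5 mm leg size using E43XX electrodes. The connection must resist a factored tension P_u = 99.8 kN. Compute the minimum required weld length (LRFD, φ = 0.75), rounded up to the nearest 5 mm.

E43XX → F_EXX = 430 MPa.
Throat t_e = 0.707 × 5 = 3.535 mm.
φr_n = 0.75 × 0.6 × 430 × 3.535 × 10⁻³ = 0.684 kN/mm.
L_req = P_u / φr_n = 99.8 / 0.684 = 145.9 mm total.
Round up → use L = 150 mm.

L = 150 mm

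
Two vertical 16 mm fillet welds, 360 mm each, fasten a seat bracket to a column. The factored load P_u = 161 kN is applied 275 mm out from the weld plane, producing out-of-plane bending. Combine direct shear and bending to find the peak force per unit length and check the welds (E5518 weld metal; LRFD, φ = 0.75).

E55XX → F_EXX = 550 MPa.
L_w = 2 × 360 = 720 mm; section modulus (unit throat) S = 2 × L²/6 = 43200 mm².
Direct shear f_v = P/L_w = 161×10³/720 = 223.6 N/mm.
Moment M = P × e = 161×10³ × 275 = 44275000 N·mm; bending f_b = M/S = 1025 N/mm.
f_max = √(f_v² + f_b²) = √(223.6² + 1025²) = 1049 N/mm.
φr_n = 0.75 × 0.6 × 550 × (0.707 × 16) = 2800 N/mm → adequate.

f_max ≈ 1050 N/mm; adequate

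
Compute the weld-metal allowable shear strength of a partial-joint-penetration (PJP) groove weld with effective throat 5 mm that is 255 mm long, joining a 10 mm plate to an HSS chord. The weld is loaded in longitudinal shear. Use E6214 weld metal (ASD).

E62XX → F_EXX = 620 MPa.
Effective throat (given) t_e = 5 mm.
A_we = 5 × 255 = 1275 mm².
F_nw = 0.6 F_EXX = 372 MPa.
R_n/Ω = (372 × 1275) / 2.0 × 10⁻³ = 237.2 kN.

R_n/Ω ≈ 237 kN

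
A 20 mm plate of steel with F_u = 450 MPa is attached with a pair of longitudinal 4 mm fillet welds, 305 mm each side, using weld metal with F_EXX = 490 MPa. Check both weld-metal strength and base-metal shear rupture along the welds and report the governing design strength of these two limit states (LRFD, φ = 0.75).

t_e = 0.707 × 4 = 2.828 mm; L = 610 mm.
Weld metal: φR_n = 0.75 × 0.6 × 490 × 2.828 × 610 × 10⁻³ = 380.4 kN.
Base metal (shear rupture): φR_n = 0.75 × 0.6 × 450 × 20 × 610 × 10⁻³ = 2470 kN.
Governing: weld metal.

φR_n ≈ 380 kN (weld metal governs)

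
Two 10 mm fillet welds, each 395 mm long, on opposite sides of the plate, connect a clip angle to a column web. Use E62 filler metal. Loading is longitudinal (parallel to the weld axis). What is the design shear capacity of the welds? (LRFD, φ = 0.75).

E62XX → F_EXX = 620 MPa.
Effective throat t_e = 0.707 × 10 = 7.07 mm.
Total length L = 790 mm; A_we = 7.07 × 790 = 5585 mm².
F_nw = 0.6 F_EXX = 0.6 × 620 = 372 MPa.
φR_n = 0.75 × 372 × 5585 × 10⁻³ = 1558 kN.

φR_n ≈ 1560 kN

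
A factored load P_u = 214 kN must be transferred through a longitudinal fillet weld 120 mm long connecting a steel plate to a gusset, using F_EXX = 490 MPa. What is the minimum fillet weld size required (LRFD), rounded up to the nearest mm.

Total weld length L = 120 mm.
Required throat t_e = P_u / (φ × 0.6 F_EXX × L) = 214 / (0.75 × 0.6 × 490 × 120 × 10⁻³) = 8.088 mm.
Required leg w = t_e / 0.707 = 11.44 mm → use 12 mm.

w = 12 mm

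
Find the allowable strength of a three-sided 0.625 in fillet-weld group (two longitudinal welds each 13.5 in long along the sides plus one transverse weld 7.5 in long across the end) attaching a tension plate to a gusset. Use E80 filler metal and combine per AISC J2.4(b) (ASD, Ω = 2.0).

R_n/Ω ≈ 366 kip

E80XX → F_EXX = 80 ksi.
t_e = 0.707 × 0.625 = 0.4419 in.
R_nwl = 0.6 × 80 × 0.4419 × 27 = 572.7 kip (longitudinal, 2 welds).
R_nwt = 0.6 × 80 × 0.4419 × 7.5 = 159.1 kip (transverse, base value).
(i) R_nwl + R_nwt = 731.7 kip; (ii) 0.85 R_nwl + 1.5 R_nwt = 725.4 kip.
R_n = max = 731.7 kip [governs: (i)]; R_n/Ω = 365.9 kip.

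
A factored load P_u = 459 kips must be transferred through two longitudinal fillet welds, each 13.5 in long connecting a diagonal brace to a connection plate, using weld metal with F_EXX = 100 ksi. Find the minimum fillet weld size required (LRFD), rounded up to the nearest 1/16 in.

w = 9/16 in

Total weld length L = 27 in.
Required throat t_e = P_u / (φ × 0.6 F_EXX × L) = 459 / (0.75 × 0.6 × 100 × 27) = 0.3778 in.
Required leg w = t_e / 0.707 = 0.5343 in → use 9/16 in.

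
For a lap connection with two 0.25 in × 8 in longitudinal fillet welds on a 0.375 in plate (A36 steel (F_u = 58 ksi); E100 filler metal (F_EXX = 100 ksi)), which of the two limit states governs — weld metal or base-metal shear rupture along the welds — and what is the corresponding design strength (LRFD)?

φR_n ≈ 127 kip (weld metal governs)

t_e = 0.707 × 0.25 = 0.1767 in; L = 16 in.
Weld metal: φR_n = 0.75 × 0.6 × 100 × 0.1767 × 16 = 127.3 kip.
Base metal (shear rupture): φR_n = 0.75 × 0.6 × 58 × 0.375 × 16 = 156.6 kip.
Governing: weld metal.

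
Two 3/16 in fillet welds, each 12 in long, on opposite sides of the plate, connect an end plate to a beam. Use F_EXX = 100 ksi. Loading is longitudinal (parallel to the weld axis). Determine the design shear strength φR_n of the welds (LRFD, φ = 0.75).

Effective throat t_e = 0.707 × 0.1875 = 0.1326 in.
Total length L = 24 in; A_we = 0.1326 × 24 = 3.181 in².
F_nw = 0.6 F_EXX = 0.6 × 100 = 60 ksi.
φR_n = 0.75 × 60 × 3.181 = 143.2 kip.

φR_n ≈ 143 kip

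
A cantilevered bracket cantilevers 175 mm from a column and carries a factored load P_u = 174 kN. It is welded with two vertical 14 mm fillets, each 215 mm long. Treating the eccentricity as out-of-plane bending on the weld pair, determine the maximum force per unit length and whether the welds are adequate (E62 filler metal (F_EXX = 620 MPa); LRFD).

f_max ≈ 2020 N/mm; adequate

L_w = 2 × 215 = 430 mm; section modulus (unit throat) S = 2 × L²/6 = 15410 mm².
Direct shear f_v = P/L_w = 174×10³/430 = 404.7 N/mm.
Moment M = P × e = 174×10³ × 175 = 30450000 N·mm; bending f_b = M/S = 1976 N/mm.
f_max = √(f_v² + f_b²) = √(404.7² + 1976²) = 2017 N/mm.
φr_n = 0.75 × 0.6 × 620 × (0.707 × 14) = 2762 N/mm → adequate.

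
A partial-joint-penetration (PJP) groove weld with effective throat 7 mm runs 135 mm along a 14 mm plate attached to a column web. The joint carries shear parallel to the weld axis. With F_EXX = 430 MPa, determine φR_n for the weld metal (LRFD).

Effective throat (given) t_e = 7 mm.
A_we = 7 × 135 = 945 mm².
F_nw = 0.6 F_EXX = 258 MPa.
φR_n = 0.75 × 258 × 945 × 10⁻³ = 182.9 kN.

φR_n ≈ 183 kN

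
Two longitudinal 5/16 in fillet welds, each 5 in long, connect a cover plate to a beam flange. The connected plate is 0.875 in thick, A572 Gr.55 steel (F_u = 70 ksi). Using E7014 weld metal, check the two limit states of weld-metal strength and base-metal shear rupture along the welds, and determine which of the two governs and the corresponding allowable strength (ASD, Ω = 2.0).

R_n/Ω ≈ 46.4 kip (weld metal governs)

E70XX → F_EXX = 70 ksi.
t_e = 0.707 × 0.3125 = 0.2209 in; L = 10 in.
Weld metal: R_n/Ω = (1/2.0) × 0.6 × 70 × 0.2209 × 10 = 46.4 kip.
Base metal (shear rupture): R_n/Ω = (1/2.0) × 0.6 × 70 × 0.875 × 10 = 183.8 kip.
Governing: weld metal.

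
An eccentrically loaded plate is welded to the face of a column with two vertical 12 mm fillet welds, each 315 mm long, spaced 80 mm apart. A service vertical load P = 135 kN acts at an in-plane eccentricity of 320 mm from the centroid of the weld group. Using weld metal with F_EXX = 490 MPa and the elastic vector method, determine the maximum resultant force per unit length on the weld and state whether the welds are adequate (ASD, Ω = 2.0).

f_max ≈ 1200 N/mm; adequate

Total weld length L_w = 630 mm. Treat welds as unit-width lines.
Polar moment about centroid: J = 2[d³/12 + d(b/2)²] = 2[315³/12 + 315×40²] = 6217000 mm³.
Direct shear f_v = P/L_w = 135×10³ / 630 = 214.3 N/mm (vertical).
Torsion M = P·e = 135×10³ × 320 = 43200000 N·mm.
Critical point at (x, y) = (40, 157.5) from centroid. f_tx = M·y/J = 1094 N/mm; f_ty = M·x/J = 277.9 N/mm.
Resultant f_max = √[f_tx² + (f_v + f_ty)²] = √[1094² + (214.3 + 277.9)²] = 1200 N/mm.
Capacity per unit length: r_n/Ω = (1/2.0) × 0.6 × 490 × (0.707 × 12) = 1247 N/mm.
1200 ≤ 1247 → adequate.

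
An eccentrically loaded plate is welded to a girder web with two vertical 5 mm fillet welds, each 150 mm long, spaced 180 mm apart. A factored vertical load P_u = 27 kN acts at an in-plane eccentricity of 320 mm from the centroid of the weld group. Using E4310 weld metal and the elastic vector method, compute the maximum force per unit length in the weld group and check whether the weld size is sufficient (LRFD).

f_max ≈ 411 N/mm; adequate

E43XX → F_EXX = 430 MPa.
Total weld length L_w = 300 mm. Treat welds as unit-width lines.
Polar moment about centroid: J = 2[d³/12 + d(b/2)²] = 2[150³/12 + 150×90²] = 2992000 mm³.
Direct shear f_v = P/L_w = 27×10³ / 300 = 90 N/mm (vertical).
Torsion M = P·e = 27×10³ × 320 = 8640000 N·mm.
Critical point at (x, y) = (90, 75) from centroid. f_tx = M·y/J = 216.5 N/mm; f_ty = M·x/J = 259.8 N/mm.
Resultant f_max = √[f_tx² + (f_v + f_ty)²] = √[216.5² + (90 + 259.8)²] = 411.4 N/mm.
Capacity per unit length: φr_n = 0.75 × 0.6 × 430 × (0.707 × 5) = 684 N/mm.
411.4 ≤ 684 → adequate.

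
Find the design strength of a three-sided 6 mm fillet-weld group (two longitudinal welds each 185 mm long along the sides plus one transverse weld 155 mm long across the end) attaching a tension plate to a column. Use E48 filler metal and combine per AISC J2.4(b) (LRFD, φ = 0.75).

φR_n ≈ 501 kN

E48XX → F_EXX = 480 MPa.
t_e = 0.707 × 6 = 4.242 mm.
R_nwl = 0.6 × 480 × 4.242 × 370 × 10⁻³ = 452 kN (longitudinal, 2 welds).
R_nwt = 0.6 × 480 × 4.242 × 155 × 10⁻³ = 189.4 kN (transverse, base value).
(i) R_nwl + R_nwt = 641.4 kN; (ii) 0.85 R_nwl + 1.5 R_nwt = 668.3 kN.
R_n = max = 668.3 kN [governs: (ii)]; φR_n = 501.2 kN.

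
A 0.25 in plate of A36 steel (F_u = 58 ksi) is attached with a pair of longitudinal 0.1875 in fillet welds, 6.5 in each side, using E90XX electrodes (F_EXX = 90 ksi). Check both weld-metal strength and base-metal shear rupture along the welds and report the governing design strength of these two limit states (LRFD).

φR_n ≈ 69.8 kip (weld metal governs)

t_e = 0.707 × 0.1875 = 0.1326 in; L = 13 in.
Weld metal: φR_n = 0.75 × 0.6 × 90 × 0.1326 × 13 = 69.79 kip.
Base metal (shear rupture): φR_n = 0.75 × 0.6 × 58 × 0.25 × 13 = 84.82 kip.
Governing: weld metal.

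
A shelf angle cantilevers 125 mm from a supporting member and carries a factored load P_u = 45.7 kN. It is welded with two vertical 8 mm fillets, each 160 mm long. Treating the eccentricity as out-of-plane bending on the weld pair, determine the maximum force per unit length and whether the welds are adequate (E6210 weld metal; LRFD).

f_max ≈ 684 N/mm; adequate

E62XX → F_EXX = 620 MPa.
L_w = 2 × 160 = 320 mm; section modulus (unit throat) S = 2 × L²/6 = 8533 mm².
Direct shear f_v = P/L_w = 45.7×10³/320 = 142.8 N/mm.
Moment M = P × e = 45.7×10³ × 125 = 5712500 N·mm; bending f_b = M/S = 669.4 N/mm.
f_max = √(f_v² + f_b²) = √(142.8² + 669.4²) = 684.5 N/mm.
φr_n = 0.75 × 0.6 × 620 × (0.707 × 8) = 1578 N/mm → adequate.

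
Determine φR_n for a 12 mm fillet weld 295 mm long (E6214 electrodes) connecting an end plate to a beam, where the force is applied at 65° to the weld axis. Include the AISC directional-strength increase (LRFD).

E62XX → F_EXX = 620 MPa.
t_e = 0.707 × 12 = 8.484 mm; A_we = 8.484 × 295 = 2503 mm².
Directional factor: 1.0 + 0.5 sin^1.5(65°) = 1.431.
F_nw = 0.6 × 620 × 1.431 = 532.5 MPa.
φR_n = 0.75 × 532.5 × 2503 × 10⁻³ = 999.5 kN.

φR_n ≈ 1000 kN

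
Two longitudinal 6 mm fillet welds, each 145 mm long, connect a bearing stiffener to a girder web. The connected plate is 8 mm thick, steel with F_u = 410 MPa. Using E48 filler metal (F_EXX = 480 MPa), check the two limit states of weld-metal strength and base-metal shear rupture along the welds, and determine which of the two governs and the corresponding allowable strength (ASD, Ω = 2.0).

R_n/Ω ≈ 177 kN (weld metal governs)

t_e = 0.707 × 6 = 4.242 mm; L = 290 mm.
Weld metal: R_n/Ω = (1/2.0) × 0.6 × 480 × 4.242 × 290 × 10⁻³ = 177.1 kN.
Base metal (shear rupture): R_n/Ω = (1/2.0) × 0.6 × 410 × 8 × 290 × 10⁻³ = 285.4 kN.
Governing: weld metal.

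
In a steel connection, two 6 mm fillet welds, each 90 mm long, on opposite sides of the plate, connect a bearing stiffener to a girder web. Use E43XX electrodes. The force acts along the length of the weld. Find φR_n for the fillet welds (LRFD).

φR_n ≈ 148 kN

E43XX → F_EXX = 430 MPa.
Effective throat t_e = 0.707 × 6 = 4.242 mm.
Total length L = 180 mm; A_we = 4.242 × 180 = 763.6 mm².
F_nw = 0.6 F_EXX = 0.6 × 430 = 258 MPa.
φR_n = 0.75 × 258 × 763.6 × 10⁻³ = 147.7 kN.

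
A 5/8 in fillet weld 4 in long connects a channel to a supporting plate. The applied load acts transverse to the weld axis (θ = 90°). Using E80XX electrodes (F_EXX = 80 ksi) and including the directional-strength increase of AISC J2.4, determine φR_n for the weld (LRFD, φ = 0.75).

t_e = 0.707 × 0.625 = 0.4419 in; A_we = 0.4419 × 4 = 1.767 in².
Directional factor: 1.0 + 0.5 sin^1.5(90°) = 1.5.
F_nw = 0.6 × 80 × 1.5 = 72 ksi.
φR_n = 0.75 × 72 × 1.767 = 95.44 kips.

φR_n ≈ 95.4 kips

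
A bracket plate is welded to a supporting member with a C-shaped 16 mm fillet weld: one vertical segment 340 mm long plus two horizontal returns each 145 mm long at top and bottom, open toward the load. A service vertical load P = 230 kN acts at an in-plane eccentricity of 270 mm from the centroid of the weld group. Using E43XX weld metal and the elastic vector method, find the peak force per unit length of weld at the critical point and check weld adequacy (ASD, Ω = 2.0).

E43XX → F_EXX = 430 MPa.
Total weld length L_w = 630 mm. Treat welds as unit-width lines.
Centroid: x̄ = 2×145×72.5 / 630 = 33.37 mm from the vertical weld.
Polar moment about centroid: J = I_x + I_y = [340³/12 + 2×145×170²] + [340×33.37² + 2(145³/12 + 145×39.13²)] = 12990000 mm³.
Direct shear f_v = P/L_w = 230×10³ / 630 = 365.1 N/mm (vertical).
Torsion M = P·e = 230×10³ × 270 = 62100000 N·mm.
Critical point at (x, y) = (111.6, 170) from centroid. f_tx = M·y/J = 812.9 N/mm; f_ty = M·x/J = 533.8 N/mm.
Resultant f_max = √[f_tx² + (f_v + f_ty)²] = √[812.9² + (365.1 + 533.8)²] = 1212 N/mm.
Capacity per unit length: r_n/Ω = (1/2.0) × 0.6 × 430 × (0.707 × 16) = 1459 N/mm.
1212 ≤ 1459 → adequate.

f_max ≈ 1210 N/mm; adequate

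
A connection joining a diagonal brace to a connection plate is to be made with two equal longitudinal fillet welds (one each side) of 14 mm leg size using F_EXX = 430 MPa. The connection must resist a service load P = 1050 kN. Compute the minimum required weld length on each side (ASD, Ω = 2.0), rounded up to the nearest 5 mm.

Throat t_e = 0.707 × 14 = 9.898 mm.
r_n/Ω = (0.6 × 430 × 9.898) / 2.0 = 1277 N/mm = 1.277 kN/mm.
L_req = P / (r_n/Ω) = 1050 / 1.277 = 822.3 mm total.
Per side: 822.3 / 2 = 411.2 mm.
Round up → use L = 415 mm on each side.

L = 415 mm on each side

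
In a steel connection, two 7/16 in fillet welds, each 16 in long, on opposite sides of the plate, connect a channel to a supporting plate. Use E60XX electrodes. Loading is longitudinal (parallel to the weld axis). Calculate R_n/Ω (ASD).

E60XX → F_EXX = 60 ksi.
Effective throat t_e = 0.707 × 0.4375 = 0.3093 in.
Total length L = 32 in; A_we = 0.3093 × 32 = 9.898 in².
F_nw = 0.6 F_EXX = 0.6 × 60 = 36 ksi.
R_n = 36 × 9.898 = 356.3 kip; R_n/Ω = 356.3/2.0 = 178.2 kip.

R_n/Ω ≈ 178 kip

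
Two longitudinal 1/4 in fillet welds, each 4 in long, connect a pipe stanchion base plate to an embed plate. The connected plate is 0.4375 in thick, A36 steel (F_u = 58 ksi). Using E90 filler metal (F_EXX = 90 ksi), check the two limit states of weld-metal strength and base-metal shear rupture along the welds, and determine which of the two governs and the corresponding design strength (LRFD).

t_e = 0.707 × 0.25 = 0.1767 in; L = 8 in.
Weld metal: φR_n = 0.75 × 0.6 × 90 × 0.1767 × 8 = 57.27 kips.
Base metal (shear rupture): φR_n = 0.75 × 0.6 × 58 × 0.4375 × 8 = 91.35 kips.
Governing: weld metal.

φR_n ≈ 57.3 kips (weld metal governs)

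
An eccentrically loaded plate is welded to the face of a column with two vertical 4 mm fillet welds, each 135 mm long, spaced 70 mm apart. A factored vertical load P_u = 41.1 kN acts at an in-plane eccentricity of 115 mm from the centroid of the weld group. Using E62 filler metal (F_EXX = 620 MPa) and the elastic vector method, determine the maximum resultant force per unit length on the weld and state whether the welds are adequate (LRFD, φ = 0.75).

Total weld length L_w = 270 mm. Treat welds as unit-width lines.
Polar moment about centroid: J = 2[d³/12 + d(b/2)²] = 2[135³/12 + 135×35²] = 740800 mm³.
Direct shear f_v = P/L_w = 41.1×10³ / 270 = 152.2 N/mm (vertical).
Torsion M = P·e = 41.1×10³ × 115 = 4726500 N·mm.
Critical point at (x, y) = (35, 67.5) from centroid. f_tx = M·y/J = 430.7 N/mm; f_ty = M·x/J = 223.3 N/mm.
Resultant f_max = √[f_tx² + (f_v + f_ty)²] = √[430.7² + (152.2 + 223.3)²] = 571.4 N/mm.
Capacity per unit length: φr_n = 0.75 × 0.6 × 620 × (0.707 × 4) = 789 N/mm.
571.4 ≤ 789 → adequate.

f_max ≈ 571 N/mm; adequate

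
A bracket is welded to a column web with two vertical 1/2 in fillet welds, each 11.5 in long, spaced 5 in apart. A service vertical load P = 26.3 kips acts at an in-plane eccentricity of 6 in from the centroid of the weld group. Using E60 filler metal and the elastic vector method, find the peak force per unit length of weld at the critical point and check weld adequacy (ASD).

f_max ≈ 3.13 kip/in; adequate

E60XX → F_EXX = 60 ksi.
Total weld length L_w = 23 in. Treat welds as unit-width lines.
Polar moment about centroid: J = 2[d³/12 + d(b/2)²] = 2[11.5³/12 + 11.5×2.5²] = 397.2 in³.
Direct shear f_v = P/L_w = 26.3 / 23 = 1.143 kip/in (vertical).
Torsion M = P·e = 26.3 × 6 = 157.8 kip·in.
Critical point at (x, y) = (2.5, 5.75) from centroid. f_tx = M·y/J = 2.284 kip/in; f_ty = M·x/J = 0.9931 kip/in.
Resultant f_max = √[f_tx² + (f_v + f_ty)²] = √[2.284² + (1.143 + 0.9931)²] = 3.128 kip/in.
Capacity per unit length: r_n/Ω = (1/2.0) × 0.6 × 60 × (0.707 × 0.5) = 6.363 kip/in.
3.128 ≤ 6.363 → adequate.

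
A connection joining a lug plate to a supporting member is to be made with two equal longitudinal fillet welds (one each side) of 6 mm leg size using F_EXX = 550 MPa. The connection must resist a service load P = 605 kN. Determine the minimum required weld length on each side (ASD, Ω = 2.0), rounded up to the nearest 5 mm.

L = 435 mm on each side

Throat t_e = 0.707 × 6 = 4.242 mm.
r_n/Ω = (0.6 × 550 × 4.242) / 2.0 = 699.9 N/mm = 0.6999 kN/mm.
L_req = P / (r_n/Ω) = 605 / 0.6999 = 864.4 mm total.
Per side: 864.4 / 2 = 432.2 mm.
Round up → use L = 435 mm on each side.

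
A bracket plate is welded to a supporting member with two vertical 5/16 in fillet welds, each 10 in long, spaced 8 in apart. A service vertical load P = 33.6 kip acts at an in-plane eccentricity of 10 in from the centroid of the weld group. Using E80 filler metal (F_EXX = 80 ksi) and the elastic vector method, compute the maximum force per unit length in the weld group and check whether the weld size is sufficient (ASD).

Total weld length L_w = 20 in. Treat welds as unit-width lines.
Polar moment about centroid: J = 2[d³/12 + d(b/2)²] = 2[10³/12 + 10×4²] = 486.7 in³.
Direct shear f_v = P/L_w = 33.6 / 20 = 1.68 kip/in (vertical).
Torsion M = P·e = 33.6 × 10 = 336 kip·in.
Critical point at (x, y) = (4, 5) from centroid. f_tx = M·y/J = 3.452 kip/in; f_ty = M·x/J = 2.762 kip/in.
Resultant f_max = √[f_tx² + (f_v + f_ty)²] = √[3.452² + (1.68 + 2.762)²] = 5.625 kip/in.
Capacity per unit length: r_n/Ω = (1/2.0) × 0.6 × 80 × (0.707 × 0.3125) = 5.302 kip/in.
5.625 > 5.302 → NOT adequate.

f_max ≈ 5.63 kip/in; NOT adequate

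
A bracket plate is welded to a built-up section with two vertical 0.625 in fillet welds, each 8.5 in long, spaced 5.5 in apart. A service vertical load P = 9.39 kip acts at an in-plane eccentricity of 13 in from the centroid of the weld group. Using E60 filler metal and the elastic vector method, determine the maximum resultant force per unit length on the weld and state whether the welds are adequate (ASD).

E60XX → F_EXX = 60 ksi.
Total weld length L_w = 17 in. Treat welds as unit-width lines.
Polar moment about centroid: J = 2[d³/12 + d(b/2)²] = 2[8.5³/12 + 8.5×2.75²] = 230.9 in³.
Direct shear f_v = P/L_w = 9.39 / 17 = 0.5524 kip/in (vertical).
Torsion M = P·e = 9.39 × 13 = 122.07 kip·in.
Critical point at (x, y) = (2.75, 4.25) from centroid. f_tx = M·y/J = 2.247 kip/in; f_ty = M·x/J = 1.454 kip/in.
Resultant f_max = √[f_tx² + (f_v + f_ty)²] = √[2.247² + (0.5524 + 1.454)²] = 3.012 kip/in.
Capacity per unit length: r_n/Ω = (1/2.0) × 0.6 × 60 × (0.707 × 0.625) = 7.954 kip/in.
3.012 ≤ 7.954 → adequate.

f_max ≈ 3.01 kip/in; adequate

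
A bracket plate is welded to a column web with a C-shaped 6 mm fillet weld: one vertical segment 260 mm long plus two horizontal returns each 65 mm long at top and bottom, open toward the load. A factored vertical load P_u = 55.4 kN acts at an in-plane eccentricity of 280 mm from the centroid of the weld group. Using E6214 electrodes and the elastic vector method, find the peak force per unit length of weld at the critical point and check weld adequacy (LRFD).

f_max ≈ 643 N/mm; adequate

E62XX → F_EXX = 620 MPa.
Total weld length L_w = 390 mm. Treat welds as unit-width lines.
Centroid: x̄ = 2×65×32.5 / 390 = 10.83 mm from the vertical weld.
Polar moment about centroid: J = I_x + I_y = [260³/12 + 2×65×130²] + [260×10.83² + 2(65³/12 + 65×21.67²)] = 3799000 mm³.
Direct shear f_v = P/L_w = 55.4×10³ / 390 = 142.1 N/mm (vertical).
Torsion M = P·e = 55.4×10³ × 280 = 15512000 N·mm.
Critical point at (x, y) = (54.17, 130) from centroid. f_tx = M·y/J = 530.8 N/mm; f_ty = M·x/J = 221.2 N/mm.
Resultant f_max = √[f_tx² + (f_v + f_ty)²] = √[530.8² + (142.1 + 221.2)²] = 643.2 N/mm.
Capacity per unit length: φr_n = 0.75 × 0.6 × 620 × (0.707 × 6) = 1184 N/mm.
643.2 ≤ 1184 → adequate.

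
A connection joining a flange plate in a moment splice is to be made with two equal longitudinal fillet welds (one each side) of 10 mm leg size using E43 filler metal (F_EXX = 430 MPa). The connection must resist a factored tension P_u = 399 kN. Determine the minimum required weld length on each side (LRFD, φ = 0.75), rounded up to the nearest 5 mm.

Throat t_e = 0.707 × 10 = 7.07 mm.
φr_n = 0.75 × 0.6 × 430 × 7.07 × 10⁻³ = 1.368 kN/mm.
L_req = P_u / φr_n = 399 / 1.368 = 291.7 mm total.
Per side: 291.7 / 2 = 145.8 mm.
Round up → use L = 150 mm on each side.

L = 150 mm on each side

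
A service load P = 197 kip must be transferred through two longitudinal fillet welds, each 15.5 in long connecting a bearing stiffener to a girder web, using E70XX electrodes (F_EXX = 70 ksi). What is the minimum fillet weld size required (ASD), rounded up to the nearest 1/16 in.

Total weld length L = 31 in.
Required throat t_e = P × Ω / (0.6 F_EXX × L) = 197 × 2.0 / (0.6 × 70 × 31) = 0.3026 in.
Required leg w = t_e / 0.707 = 0.428 in → use 7/16 in.

w = 7/16 in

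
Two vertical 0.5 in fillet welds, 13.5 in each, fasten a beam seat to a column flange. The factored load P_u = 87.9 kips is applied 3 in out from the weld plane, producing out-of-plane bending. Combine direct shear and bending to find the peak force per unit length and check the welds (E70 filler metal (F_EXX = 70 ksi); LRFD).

L_w = 2 × 13.5 = 27 in; section modulus (unit throat) S = 2 × L²/6 = 60.75 in².
Direct shear f_v = P/L_w = 87.9/27 = 3.256 kip/in.
Moment M = P × e = 87.9 × 3 = 263.7 kip·in; bending f_b = M/S = 4.341 kip/in.
f_max = √(f_v² + f_b²) = √(3.256² + 4.341²) = 5.426 kip/in.
φr_n = 0.75 × 0.6 × 70 × (0.707 × 0.5) = 11.14 kip/in → adequate.

f_max ≈ 5.43 kip/in; adequate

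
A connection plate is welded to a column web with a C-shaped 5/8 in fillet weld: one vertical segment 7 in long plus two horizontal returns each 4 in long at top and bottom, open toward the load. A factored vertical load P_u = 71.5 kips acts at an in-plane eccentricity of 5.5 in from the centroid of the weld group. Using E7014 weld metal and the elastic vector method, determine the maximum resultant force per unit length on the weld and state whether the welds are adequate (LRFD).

E70XX → F_EXX = 70 ksi.
Total weld length L_w = 15 in. Treat welds as unit-width lines.
Centroid: x̄ = 2×4×2 / 15 = 1.067 in from the vertical weld.
Polar moment about centroid: J = I_x + I_y = [7³/12 + 2×4×3.5²] + [7×1.067² + 2(4³/12 + 4×0.9333²)] = 152.2 in³.
Direct shear f_v = P/L_w = 71.5 / 15 = 4.767 kip/in (vertical).
Torsion M = P·e = 71.5 × 5.5 = 393.25 kip·in.
Critical point at (x, y) = (2.933, 3.5) from centroid. f_tx = M·y/J = 9.044 kip/in; f_ty = M·x/J = 7.58 kip/in.
Resultant f_max = √[f_tx² + (f_v + f_ty)²] = √[9.044² + (4.767 + 7.58)²] = 15.3 kip/in.
Capacity per unit length: φr_n = 0.75 × 0.6 × 70 × (0.707 × 0.625) = 13.92 kip/in.
15.3 > 13.92 → NOT adequate.

f_max ≈ 15.3 kip/in; NOT adequate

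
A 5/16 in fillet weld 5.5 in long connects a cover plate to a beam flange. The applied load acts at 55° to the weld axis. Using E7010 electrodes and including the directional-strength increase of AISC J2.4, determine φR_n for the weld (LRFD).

E70XX → F_EXX = 70 ksi.
t_e = 0.707 × 0.3125 = 0.2209 in; A_we = 0.2209 × 5.5 = 1.215 in².
Directional factor: 1.0 + 0.5 sin^1.5(55°) = 1.371.
F_nw = 0.6 × 70 × 1.371 = 57.57 ksi.
φR_n = 0.75 × 57.57 × 1.215 = 52.47 kip.

φR_n ≈ 52.5 kip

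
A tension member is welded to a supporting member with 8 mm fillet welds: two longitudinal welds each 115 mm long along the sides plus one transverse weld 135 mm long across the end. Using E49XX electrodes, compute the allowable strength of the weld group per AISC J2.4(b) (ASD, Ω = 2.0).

E49XX → F_EXX = 490 MPa.
t_e = 0.707 × 8 = 5.656 mm.
R_nwl = 0.6 × 490 × 5.656 × 230 × 10⁻³ = 382.5 kN (longitudinal, 2 welds).
R_nwt = 0.6 × 490 × 5.656 × 135 × 10⁻³ = 224.5 kN (transverse, base value).
(i) R_nwl + R_nwt = 606.9 kN; (ii) 0.85 R_nwl + 1.5 R_nwt = 661.8 kN.
R_n = max = 661.8 kN [governs: (ii)]; R_n/Ω = 330.9 kN.

R_n/Ω ≈ 331 kN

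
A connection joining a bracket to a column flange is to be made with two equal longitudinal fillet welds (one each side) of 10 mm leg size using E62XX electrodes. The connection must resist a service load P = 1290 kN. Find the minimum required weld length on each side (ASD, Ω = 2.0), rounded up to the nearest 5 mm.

E62XX → F_EXX = 620 MPa.
Throat t_e = 0.707 × 10 = 7.07 mm.
r_n/Ω = (0.6 × 620 × 7.07) / 2.0 = 1315 N/mm = 1.315 kN/mm.
L_req = P / (r_n/Ω) = 1290 / 1.315 = 981 mm total.
Per side: 981 / 2 = 490.5 mm.
Round up → use L = 495 mm on each side.

L = 495 mm on each side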